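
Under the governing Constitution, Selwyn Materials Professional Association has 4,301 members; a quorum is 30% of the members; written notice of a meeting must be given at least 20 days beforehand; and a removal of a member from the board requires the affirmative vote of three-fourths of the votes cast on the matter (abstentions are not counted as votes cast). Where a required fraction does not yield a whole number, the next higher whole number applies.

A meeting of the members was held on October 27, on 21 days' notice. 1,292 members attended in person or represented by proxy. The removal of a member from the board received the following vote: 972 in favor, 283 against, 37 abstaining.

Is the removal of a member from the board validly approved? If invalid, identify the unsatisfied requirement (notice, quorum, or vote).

Notice: 21 days given; 20 required. Satisfied.
Quorum: 30% of 4,301 = 1,290.30, rounded up to 1,291; 1,292 present. Satisfied.
Vote: requires three-fourths of the votes cast (1,292 − 37 abstaining = 1,255); 3/4 of 1255 = 941.25, rounded up to 942, so 942 needed; 972 in favor. Satisfied.

Valid — all requirements satisfied.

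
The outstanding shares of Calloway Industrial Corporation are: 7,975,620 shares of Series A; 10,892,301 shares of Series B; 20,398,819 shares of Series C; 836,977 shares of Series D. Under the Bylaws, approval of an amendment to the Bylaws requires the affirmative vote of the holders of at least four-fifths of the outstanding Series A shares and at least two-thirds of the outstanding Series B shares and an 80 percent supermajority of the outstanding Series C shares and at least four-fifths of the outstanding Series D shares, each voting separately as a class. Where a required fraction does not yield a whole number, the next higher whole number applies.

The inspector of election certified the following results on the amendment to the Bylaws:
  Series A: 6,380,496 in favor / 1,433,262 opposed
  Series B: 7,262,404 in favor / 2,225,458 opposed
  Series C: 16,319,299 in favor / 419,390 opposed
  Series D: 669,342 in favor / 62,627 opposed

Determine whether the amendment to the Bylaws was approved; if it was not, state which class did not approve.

Not approved — the Series D shares did not give the required vote.

Series A: 4/5 of 7975620 = 6380496; 6,380,496 required, 6,380,496 in favor — approved.
Series B: 2/3 of 10892301 = 7261534; 7,261,534 required, 7,262,404 in favor — approved.
Series C: 4/5 of 20398819 = 16319055.20, rounded up to 16319056; 16,319,056 required, 16,319,299 in favor — approved.
Series D: 4/5 of 836977 = 669581.60, rounded up to 669582; 669,582 required, 669,342 in favor — not approved.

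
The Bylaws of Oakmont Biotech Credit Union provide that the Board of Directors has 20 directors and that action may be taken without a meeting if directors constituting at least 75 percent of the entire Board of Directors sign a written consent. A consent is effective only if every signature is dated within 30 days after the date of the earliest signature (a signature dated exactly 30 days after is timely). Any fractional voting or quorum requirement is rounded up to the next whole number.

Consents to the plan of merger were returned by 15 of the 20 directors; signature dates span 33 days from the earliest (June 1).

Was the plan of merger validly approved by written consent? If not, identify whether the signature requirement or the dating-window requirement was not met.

Not effective — dating-window requirement not satisfied.

Signatures required: at least 75 percent of 20 — 3/4 of 20 = 15, so 15 needed; 15 signed. Sufficient.
Dating window: the latest signature is 33 days after the earliest; the limit is 30 days. Outside the window.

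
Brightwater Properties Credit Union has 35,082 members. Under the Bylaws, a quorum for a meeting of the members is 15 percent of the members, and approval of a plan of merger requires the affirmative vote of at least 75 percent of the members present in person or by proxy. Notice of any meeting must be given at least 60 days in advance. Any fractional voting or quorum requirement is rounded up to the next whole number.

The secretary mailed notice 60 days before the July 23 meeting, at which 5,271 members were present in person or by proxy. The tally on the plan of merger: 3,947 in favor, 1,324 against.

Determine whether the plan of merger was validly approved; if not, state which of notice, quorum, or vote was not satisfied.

Notice: 60 days given; 60 required. Satisfied.
Quorum: 15% of 35,082 = 5,262.30, rounded up to 5,263; 5,271 present. Satisfied.
Vote: requires three-fourths of those present (5,271); 3/4 of 5271 = 3953.25, rounded up to 3954, so 3,954 needed; 3,947 in favor. Not satisfied.

Invalid — vote requirement not satisfied.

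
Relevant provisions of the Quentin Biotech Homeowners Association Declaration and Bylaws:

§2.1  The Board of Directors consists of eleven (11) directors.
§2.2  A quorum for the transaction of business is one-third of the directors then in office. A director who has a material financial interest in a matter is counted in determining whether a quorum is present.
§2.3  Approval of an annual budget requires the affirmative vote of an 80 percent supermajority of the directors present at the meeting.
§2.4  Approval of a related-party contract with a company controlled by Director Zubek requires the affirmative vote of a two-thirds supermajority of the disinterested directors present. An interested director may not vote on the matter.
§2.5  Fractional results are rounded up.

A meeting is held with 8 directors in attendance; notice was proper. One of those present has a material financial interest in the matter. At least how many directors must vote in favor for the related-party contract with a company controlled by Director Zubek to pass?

The related-party contract with a company controlled by Director Zubek requires two-thirds of the disinterested directors present (8 − 1 = 7).
2/3 of 7 = 4.67, rounded up to 5.

5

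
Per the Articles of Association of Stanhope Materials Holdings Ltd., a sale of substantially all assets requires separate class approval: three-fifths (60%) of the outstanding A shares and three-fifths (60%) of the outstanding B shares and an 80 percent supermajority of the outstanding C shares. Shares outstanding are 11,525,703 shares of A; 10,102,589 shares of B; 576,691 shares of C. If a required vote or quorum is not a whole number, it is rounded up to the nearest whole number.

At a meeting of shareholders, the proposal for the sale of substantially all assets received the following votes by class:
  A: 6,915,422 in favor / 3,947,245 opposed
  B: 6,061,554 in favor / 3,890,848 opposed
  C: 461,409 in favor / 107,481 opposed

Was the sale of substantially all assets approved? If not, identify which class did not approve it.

A: 3/5 of 11525703 = 6915421.80, rounded up to 6915422; 6,915,422 required, 6,915,422 in favor — approved.
B: 3/5 of 10102589 = 6061553.40, rounded up to 6061554; 6,061,554 required, 6,061,554 in favor — approved.
C: 4/5 of 576691 = 461352.80, rounded up to 461353; 461,353 required, 461,409 in favor — approved.

Approved — every class gave the required vote.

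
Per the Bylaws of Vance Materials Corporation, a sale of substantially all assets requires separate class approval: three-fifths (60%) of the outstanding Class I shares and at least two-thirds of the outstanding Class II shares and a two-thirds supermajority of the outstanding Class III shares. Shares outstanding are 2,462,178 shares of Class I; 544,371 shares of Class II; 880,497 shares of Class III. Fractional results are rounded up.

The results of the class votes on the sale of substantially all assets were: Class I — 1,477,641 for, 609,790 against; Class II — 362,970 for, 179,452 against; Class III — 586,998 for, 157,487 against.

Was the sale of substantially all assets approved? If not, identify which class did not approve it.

Approved — every class gave the required vote.

Class I: 3/5 of 2462178 = 1477306.80, rounded up to 1477307; 1,477,307 required, 1,477,641 in favor — approved.
Class II: 2/3 of 544371 = 362914; 362,914 required, 362,970 in favor — approved.
Class III: 2/3 of 880497 = 586998; 586,998 required, 586,998 in favor — approved.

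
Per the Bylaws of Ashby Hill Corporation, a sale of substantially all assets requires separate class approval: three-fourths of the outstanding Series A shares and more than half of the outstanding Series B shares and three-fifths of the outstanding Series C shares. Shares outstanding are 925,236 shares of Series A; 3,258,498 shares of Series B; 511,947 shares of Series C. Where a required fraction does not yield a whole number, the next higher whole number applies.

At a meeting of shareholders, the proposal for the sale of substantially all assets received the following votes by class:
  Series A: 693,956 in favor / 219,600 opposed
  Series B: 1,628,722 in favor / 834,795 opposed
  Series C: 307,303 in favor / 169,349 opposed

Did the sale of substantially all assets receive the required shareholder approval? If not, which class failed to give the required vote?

Not approved — the Series B shares did not give the required vote.

Series A: 3/4 of 925236 = 693927; 693,927 required, 693,956 in favor — approved.
Series B: a majority of 3258498 is 1629250; 1,629,250 required, 1,628,722 in favor — not approved.
Series C: 3/5 of 511947 = 307168.20, rounded up to 307169; 307,169 required, 307,303 in favor — approved.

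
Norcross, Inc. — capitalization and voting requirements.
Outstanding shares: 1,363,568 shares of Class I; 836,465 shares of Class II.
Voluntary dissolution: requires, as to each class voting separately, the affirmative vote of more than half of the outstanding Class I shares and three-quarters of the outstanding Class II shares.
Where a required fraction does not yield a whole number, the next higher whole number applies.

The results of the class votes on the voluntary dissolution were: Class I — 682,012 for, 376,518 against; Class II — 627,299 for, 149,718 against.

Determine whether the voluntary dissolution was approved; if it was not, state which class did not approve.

Not approved — the Class II shares did not give the required vote.

Class I: a majority of 1363568 is 681785; 681,785 required, 682,012 in favor — approved.
Class II: 3/4 of 836465 = 627348.75, rounded up to 627349; 627,349 required, 627,299 in favor — not approved.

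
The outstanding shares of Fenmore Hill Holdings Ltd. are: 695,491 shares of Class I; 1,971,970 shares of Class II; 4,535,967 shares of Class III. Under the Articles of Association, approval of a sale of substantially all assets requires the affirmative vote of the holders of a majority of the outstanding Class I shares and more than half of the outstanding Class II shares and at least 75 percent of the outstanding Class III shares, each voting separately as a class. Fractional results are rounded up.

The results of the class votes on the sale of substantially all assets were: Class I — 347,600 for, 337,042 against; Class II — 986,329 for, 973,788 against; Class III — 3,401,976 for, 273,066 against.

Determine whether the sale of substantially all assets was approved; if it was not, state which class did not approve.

Not approved — the Class I shares did not give the required vote.

Class I: a majority of 695491 is 347746; 347,746 required, 347,600 in favor — not approved.
Class II: a majority of 1971970 is 985986; 985,986 required, 986,329 in favor — approved.
Class III: 3/4 of 4535967 = 3401975.25, rounded up to 3401976; 3,401,976 required, 3,401,976 in favor — approved.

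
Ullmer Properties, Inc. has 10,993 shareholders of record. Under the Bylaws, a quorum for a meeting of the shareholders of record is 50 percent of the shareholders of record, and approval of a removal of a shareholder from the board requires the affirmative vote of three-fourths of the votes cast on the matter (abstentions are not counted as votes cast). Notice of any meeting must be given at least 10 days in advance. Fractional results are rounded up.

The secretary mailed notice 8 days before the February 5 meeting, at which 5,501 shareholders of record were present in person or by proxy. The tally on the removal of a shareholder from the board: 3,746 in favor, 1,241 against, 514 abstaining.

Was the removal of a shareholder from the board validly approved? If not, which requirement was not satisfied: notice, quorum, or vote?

Invalid — notice requirement not satisfied.

Notice: 8 days given; 10 required. Not satisfied.
Quorum: 50% of 10,993 = 5,496.50, rounded up to 5,497; 5,501 present. Satisfied.
Vote: requires three-fourths of the votes cast (5,501 − 514 abstaining = 4,987); 3/4 of 4987 = 3740.25, rounded up to 3741, so 3,741 needed; 3,746 in favor. Satisfied.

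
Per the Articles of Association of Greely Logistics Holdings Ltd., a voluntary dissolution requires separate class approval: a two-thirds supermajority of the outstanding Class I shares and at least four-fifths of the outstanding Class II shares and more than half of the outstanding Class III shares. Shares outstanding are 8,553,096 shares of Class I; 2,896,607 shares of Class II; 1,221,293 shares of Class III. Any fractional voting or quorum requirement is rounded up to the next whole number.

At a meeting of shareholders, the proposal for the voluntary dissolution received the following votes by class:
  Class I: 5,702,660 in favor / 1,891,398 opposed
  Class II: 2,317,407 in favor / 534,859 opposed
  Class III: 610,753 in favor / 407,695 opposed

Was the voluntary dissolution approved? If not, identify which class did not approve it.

Class I: 2/3 of 8553096 = 5702064; 5,702,064 required, 5,702,660 in favor — approved.
Class II: 4/5 of 2896607 = 2317285.60, rounded up to 2317286; 2,317,286 required, 2,317,407 in favor — approved.
Class III: a majority of 1221293 is 610647; 610,647 required, 610,753 in favor — approved.

Approved — every class gave the required vote.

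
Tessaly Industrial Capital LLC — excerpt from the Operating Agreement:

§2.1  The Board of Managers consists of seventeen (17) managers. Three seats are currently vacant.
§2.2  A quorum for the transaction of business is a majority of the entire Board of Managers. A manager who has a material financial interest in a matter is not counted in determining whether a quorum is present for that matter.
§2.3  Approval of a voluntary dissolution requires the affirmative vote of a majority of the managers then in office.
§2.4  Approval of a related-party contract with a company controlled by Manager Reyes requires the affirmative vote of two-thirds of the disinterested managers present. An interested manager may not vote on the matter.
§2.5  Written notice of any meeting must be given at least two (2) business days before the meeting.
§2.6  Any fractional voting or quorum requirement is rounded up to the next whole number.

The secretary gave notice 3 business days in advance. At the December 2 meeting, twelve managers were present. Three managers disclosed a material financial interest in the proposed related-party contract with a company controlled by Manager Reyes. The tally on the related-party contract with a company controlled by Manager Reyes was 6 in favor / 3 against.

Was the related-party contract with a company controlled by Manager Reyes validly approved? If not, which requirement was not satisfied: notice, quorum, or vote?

Valid — all requirements satisfied.

Notice: 3 business days given; 2 required (3 ≥ 2). Satisfied.
Quorum: 12 present, but the 3 interested managers do not count, leaving 9. Quorum is 9. Satisfied.
Vote: the related-party contract with a company controlled by Manager Reyes requires two-thirds of the disinterested managers present (12 − 3 = 9). 2/3 of 9 = 6, so 6 affirmative votes are needed; 6 voted in favor. Satisfied.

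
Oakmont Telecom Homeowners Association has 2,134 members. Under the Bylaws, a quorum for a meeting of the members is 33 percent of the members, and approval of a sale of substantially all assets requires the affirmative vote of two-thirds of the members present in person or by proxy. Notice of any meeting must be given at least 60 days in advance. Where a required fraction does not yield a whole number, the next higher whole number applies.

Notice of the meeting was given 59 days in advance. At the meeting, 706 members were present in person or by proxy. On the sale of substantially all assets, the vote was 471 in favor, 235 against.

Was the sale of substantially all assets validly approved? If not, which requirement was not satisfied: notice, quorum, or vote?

Invalid — notice requirement not satisfied.

Notice: 59 days given; 60 required. Not satisfied.
Quorum: 33% of 2,134 = 704.22, rounded up to 705; 706 present. Satisfied.
Vote: requires two-thirds of those present (706); 2/3 of 706 = 470.67, rounded up to 471, so 471 needed; 471 in favor. Satisfied.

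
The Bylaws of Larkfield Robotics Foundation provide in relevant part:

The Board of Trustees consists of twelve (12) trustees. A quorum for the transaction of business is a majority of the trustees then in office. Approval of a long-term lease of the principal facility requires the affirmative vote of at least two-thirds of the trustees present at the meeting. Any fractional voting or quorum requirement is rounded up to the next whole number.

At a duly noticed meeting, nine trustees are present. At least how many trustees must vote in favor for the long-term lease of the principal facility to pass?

6

The long-term lease of the principal facility requires two-thirds of the trustees present (9).
2/3 of 9 = 6.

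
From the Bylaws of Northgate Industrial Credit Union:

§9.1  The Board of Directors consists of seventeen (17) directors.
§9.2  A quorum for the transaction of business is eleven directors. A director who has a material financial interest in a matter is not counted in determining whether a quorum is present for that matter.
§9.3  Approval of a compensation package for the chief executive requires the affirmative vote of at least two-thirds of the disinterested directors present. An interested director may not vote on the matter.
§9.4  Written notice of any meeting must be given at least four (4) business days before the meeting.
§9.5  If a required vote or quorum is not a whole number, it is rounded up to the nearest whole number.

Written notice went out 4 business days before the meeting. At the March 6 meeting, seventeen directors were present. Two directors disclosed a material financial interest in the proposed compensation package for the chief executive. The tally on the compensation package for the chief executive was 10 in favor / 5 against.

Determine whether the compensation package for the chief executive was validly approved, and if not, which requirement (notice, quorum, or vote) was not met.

Valid — all requirements satisfied.

Notice: 4 business days given; 4 required (4 ≥ 4). Satisfied.
Quorum: 17 present, but the 2 interested directors do not count, leaving 15. Quorum is 11. Satisfied.
Vote: the compensation package for the chief executive requires two-thirds of the disinterested directors present (17 − 2 = 15). 2/3 of 15 = 10, so 10 affirmative votes are needed; 10 voted in favor. Satisfied.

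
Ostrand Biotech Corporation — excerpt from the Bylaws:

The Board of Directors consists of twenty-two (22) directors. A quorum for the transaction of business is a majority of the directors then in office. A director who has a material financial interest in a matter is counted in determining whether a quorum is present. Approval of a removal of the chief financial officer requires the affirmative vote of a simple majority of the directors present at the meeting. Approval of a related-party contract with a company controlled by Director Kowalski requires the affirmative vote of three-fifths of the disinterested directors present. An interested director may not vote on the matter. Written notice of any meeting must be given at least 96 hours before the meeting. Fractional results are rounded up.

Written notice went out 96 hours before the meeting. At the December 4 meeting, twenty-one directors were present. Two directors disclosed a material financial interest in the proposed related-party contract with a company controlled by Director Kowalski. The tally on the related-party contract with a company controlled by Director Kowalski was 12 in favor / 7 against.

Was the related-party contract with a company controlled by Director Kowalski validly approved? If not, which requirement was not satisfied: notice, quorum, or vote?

Notice: 96 hours given; 96 required (96 ≥ 96). Satisfied.
Quorum: 21 present (interested directors count toward quorum); quorum is 12. Satisfied.
Vote: the related-party contract with a company controlled by Director Kowalski requires three-fifths of the disinterested directors present (21 − 2 = 19). 3/5 of 19 = 11.40, rounded up to 12, so 12 affirmative votes are needed; 12 voted in favor. Satisfied.

Valid — all requirements satisfied.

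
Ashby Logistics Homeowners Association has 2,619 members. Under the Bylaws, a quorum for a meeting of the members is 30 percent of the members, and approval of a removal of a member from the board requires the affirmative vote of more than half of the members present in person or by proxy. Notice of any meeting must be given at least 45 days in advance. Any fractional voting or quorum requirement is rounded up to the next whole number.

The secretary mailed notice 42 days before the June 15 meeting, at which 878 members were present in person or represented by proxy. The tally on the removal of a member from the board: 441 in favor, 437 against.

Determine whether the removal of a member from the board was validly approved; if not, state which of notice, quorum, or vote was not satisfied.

Invalid — notice requirement not satisfied.

Notice: 42 days given; 45 required. Not satisfied.
Quorum: 30% of 2,619 = 785.70, rounded up to 786; 878 present. Satisfied.
Vote: requires a majority of those present (878); a majority of 878 is 440, so 440 needed; 441 in favor. Satisfied.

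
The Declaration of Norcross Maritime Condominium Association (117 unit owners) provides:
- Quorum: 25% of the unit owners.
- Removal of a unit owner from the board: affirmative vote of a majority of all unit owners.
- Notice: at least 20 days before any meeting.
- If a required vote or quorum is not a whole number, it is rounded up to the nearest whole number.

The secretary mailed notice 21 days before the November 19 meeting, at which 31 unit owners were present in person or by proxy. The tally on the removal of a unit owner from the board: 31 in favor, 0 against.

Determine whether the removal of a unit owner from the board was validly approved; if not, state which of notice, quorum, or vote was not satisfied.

Invalid — vote requirement not satisfied.

Notice: 21 days given; 20 required. Satisfied.
Quorum: 25% of 117 = 29.25, rounded up to 30; 31 present. Satisfied.
Vote: requires a majority of all unit owners (117); a majority of 117 is 59, so 59 needed; 31 in favor. Not satisfied.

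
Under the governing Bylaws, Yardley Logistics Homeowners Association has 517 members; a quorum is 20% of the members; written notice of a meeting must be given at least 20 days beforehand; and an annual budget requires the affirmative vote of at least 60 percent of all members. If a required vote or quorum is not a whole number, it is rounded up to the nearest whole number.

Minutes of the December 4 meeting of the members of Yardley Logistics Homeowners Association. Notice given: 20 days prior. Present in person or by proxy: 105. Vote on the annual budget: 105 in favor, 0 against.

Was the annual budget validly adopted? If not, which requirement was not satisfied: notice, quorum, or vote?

Invalid — vote requirement not satisfied.

Notice: 20 days given; 20 required. Satisfied.
Quorum: 20% of 517 = 103.40, rounded up to 104; 105 present. Satisfied.
Vote: requires three-fifths of all members (517); 3/5 of 517 = 310.20, rounded up to 311, so 311 needed; 105 in favor. Not satisfied.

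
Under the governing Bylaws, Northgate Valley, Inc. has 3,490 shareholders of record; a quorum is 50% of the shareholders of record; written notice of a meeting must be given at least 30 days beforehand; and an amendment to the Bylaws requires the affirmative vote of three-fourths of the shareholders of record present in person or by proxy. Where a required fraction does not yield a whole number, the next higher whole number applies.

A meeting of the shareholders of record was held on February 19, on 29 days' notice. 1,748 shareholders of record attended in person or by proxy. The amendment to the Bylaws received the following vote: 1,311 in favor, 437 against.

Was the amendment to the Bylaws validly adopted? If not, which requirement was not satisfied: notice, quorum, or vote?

Invalid — notice requirement not satisfied.

Notice: 29 days given; 30 required. Not satisfied.
Quorum: 50% of 3,490 = 1,745; 1,748 present. Satisfied.
Vote: requires three-fourths of those present (1,748); 3/4 of 1748 = 1311, so 1,311 needed; 1,311 in favor. Satisfied.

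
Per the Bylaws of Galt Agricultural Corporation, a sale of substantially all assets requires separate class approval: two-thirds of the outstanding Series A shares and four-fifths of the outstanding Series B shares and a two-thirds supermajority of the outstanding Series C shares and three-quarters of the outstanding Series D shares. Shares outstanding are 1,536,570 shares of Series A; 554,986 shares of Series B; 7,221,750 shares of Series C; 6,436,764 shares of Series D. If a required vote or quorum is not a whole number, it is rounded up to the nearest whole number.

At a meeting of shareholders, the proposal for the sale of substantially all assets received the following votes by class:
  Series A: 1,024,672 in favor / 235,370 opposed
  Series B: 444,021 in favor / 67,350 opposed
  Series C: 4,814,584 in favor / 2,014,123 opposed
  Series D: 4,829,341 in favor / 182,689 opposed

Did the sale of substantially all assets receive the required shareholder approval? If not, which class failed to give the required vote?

Approved — every class gave the required vote.

Series A: 2/3 of 1536570 = 1024380; 1,024,380 required, 1,024,672 in favor — approved.
Series B: 4/5 of 554986 = 443988.80, rounded up to 443989; 443,989 required, 444,021 in favor — approved.
Series C: 2/3 of 7221750 = 4814500; 4,814,500 required, 4,814,584 in favor — approved.
Series D: 3/4 of 6436764 = 4827573; 4,827,573 required, 4,829,341 in favor — approved.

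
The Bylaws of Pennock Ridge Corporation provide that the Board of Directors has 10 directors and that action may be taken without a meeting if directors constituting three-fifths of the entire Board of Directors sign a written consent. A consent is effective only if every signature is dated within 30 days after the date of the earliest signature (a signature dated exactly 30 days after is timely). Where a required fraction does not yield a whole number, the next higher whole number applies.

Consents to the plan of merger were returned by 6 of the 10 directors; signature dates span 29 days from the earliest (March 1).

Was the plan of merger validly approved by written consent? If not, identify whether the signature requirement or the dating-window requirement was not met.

Effective — both the signature and dating-window requirements are satisfied.

Signatures required: three-fifths of 10 — 3/5 of 10 = 6, so 6 needed; 6 signed. Sufficient.
Dating window: the latest signature is 29 days after the earliest; the limit is 30 days. Within the window.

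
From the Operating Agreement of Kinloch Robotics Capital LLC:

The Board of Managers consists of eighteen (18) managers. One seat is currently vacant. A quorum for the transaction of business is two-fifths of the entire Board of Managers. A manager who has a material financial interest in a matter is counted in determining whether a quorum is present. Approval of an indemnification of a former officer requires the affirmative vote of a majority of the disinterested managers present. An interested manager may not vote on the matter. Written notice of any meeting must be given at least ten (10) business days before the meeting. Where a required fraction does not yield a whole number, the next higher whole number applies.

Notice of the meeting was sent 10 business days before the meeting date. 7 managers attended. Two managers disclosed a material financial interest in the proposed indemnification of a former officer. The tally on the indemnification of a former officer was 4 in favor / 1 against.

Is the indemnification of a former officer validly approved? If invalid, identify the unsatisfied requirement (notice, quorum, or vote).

Invalid — quorum requirement not satisfied.

Notice: 10 business days given; 10 required (10 ≥ 10). Satisfied.
Quorum: 7 present (interested managers count toward quorum); quorum is 8. Not satisfied.
Vote: the indemnification of a former officer requires a majority of the disinterested managers present (7 − 2 = 5). A majority of 5 is 3, so 3 affirmative votes are needed; 4 voted in favor. Satisfied. (Moot — without a quorum no business can be validly transacted.)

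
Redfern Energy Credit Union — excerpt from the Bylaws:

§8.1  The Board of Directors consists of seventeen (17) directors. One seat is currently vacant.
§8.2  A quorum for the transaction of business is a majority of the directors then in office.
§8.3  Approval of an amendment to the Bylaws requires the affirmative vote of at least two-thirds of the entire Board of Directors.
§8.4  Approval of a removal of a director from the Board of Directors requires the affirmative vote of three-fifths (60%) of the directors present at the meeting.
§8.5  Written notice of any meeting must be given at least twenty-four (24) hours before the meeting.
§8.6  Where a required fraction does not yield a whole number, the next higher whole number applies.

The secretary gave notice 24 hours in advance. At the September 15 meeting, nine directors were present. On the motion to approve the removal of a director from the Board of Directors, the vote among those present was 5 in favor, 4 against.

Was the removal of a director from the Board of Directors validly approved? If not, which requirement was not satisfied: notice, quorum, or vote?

Invalid — vote requirement not satisfied.

Notice: 24 hours given; 24 required (24 ≥ 24). Satisfied.
Quorum: 9 present; quorum is 9. Satisfied.
Vote: the removal of a director from the Board of Directors requires three-fifths of the directors present (9). 3/5 of 9 = 5.40, rounded up to 6, so 6 affirmative votes are needed; 5 voted in favor. Not satisfied.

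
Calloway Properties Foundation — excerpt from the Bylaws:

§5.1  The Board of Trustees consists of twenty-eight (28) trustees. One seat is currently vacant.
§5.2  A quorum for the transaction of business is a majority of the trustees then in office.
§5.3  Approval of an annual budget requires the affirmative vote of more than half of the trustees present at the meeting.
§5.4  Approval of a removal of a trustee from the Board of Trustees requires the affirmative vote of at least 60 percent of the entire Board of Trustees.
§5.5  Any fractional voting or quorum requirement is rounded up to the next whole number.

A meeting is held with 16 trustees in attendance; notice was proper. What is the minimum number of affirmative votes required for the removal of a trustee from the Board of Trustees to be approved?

The removal of a trustee from the Board of Trustees requires three-fifths of the entire Board of Trustees (28).
3/5 of 28 = 16.80, rounded up to 17.
(Only 16 can vote, so the removal of a trustee from the Board of Trustees cannot pass at this meeting, but the required vote is still 17.)

17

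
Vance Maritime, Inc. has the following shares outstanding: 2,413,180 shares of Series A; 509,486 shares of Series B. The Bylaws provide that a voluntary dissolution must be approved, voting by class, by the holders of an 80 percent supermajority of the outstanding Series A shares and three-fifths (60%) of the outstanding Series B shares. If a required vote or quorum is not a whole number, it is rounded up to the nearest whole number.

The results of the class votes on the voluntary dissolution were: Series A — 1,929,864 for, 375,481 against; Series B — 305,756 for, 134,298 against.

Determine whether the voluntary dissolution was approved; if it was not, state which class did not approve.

Series A: 4/5 of 2413180 = 1930544; 1,930,544 required, 1,929,864 in favor — not approved.
Series B: 3/5 of 509486 = 305691.60, rounded up to 305692; 305,692 required, 305,756 in favor — approved.

Not approved — the Series A shares did not give the required vote.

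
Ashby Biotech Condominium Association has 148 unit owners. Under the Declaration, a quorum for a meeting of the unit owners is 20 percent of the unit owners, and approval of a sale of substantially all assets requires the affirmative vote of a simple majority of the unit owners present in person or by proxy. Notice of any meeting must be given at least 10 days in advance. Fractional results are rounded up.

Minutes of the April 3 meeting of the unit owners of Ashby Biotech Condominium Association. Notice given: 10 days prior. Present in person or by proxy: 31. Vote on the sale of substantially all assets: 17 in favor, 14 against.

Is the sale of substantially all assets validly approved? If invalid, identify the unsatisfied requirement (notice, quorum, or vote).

Valid — all requirements satisfied.

Notice: 10 days given; 10 required. Satisfied.
Quorum: 20% of 148 = 29.60, rounded up to 30; 31 present. Satisfied.
Vote: requires a majority of those present (31); a majority of 31 is 16, so 16 needed; 17 in favor. Satisfied.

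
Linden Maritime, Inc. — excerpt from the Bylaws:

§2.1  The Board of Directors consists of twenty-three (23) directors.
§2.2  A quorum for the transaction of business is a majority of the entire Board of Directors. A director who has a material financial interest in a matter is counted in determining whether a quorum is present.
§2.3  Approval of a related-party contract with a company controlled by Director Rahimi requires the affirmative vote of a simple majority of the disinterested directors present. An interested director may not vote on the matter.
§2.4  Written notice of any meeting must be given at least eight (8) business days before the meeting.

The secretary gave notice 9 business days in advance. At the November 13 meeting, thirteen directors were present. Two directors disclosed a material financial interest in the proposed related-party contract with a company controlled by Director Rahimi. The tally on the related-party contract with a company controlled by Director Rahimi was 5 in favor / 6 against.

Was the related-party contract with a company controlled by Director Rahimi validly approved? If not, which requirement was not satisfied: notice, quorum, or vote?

Invalid — vote requirement not satisfied.

Notice: 9 business days given; 8 required (9 ≥ 8). Satisfied.
Quorum: 13 present (interested directors count toward quorum); quorum is 12. Satisfied.
Vote: the related-party contract with a company controlled by Director Rahimi requires a majority of the disinterested directors present (13 − 2 = 11). A majority of 11 is 6, so 6 affirmative votes are needed; 5 voted in favor. Not satisfied.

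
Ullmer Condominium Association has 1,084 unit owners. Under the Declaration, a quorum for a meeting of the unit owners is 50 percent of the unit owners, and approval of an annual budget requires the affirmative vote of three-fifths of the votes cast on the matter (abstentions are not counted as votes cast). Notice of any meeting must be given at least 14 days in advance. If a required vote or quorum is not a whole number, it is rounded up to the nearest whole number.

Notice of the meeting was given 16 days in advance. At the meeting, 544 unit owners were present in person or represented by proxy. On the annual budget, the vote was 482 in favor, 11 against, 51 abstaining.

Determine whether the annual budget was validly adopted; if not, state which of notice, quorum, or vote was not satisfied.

Valid — all requirements satisfied.

Notice: 16 days given; 14 required. Satisfied.
Quorum: 50% of 1,084 = 542; 544 present. Satisfied.
Vote: requires three-fifths of the votes cast (544 − 51 abstaining = 493); 3/5 of 493 = 295.80, rounded up to 296, so 296 needed; 482 in favor. Satisfied.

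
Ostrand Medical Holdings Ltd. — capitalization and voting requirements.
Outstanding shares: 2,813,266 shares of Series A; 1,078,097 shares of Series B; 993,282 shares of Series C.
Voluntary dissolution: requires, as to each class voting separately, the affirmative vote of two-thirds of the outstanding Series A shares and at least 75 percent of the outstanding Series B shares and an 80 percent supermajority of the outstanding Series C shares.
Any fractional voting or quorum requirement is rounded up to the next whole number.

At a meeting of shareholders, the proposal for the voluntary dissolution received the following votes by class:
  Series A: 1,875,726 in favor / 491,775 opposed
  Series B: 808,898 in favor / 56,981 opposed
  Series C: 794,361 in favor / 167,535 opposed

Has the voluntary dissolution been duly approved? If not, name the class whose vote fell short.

Not approved — the Series C shares did not give the required vote.

Series A: 2/3 of 2813266 = 1875510.67, rounded up to 1875511; 1,875,511 required, 1,875,726 in favor — approved.
Series B: 3/4 of 1078097 = 808572.75, rounded up to 808573; 808,573 required, 808,898 in favor — approved.
Series C: 4/5 of 993282 = 794625.60, rounded up to 794626; 794,626 required, 794,361 in favor — not approved.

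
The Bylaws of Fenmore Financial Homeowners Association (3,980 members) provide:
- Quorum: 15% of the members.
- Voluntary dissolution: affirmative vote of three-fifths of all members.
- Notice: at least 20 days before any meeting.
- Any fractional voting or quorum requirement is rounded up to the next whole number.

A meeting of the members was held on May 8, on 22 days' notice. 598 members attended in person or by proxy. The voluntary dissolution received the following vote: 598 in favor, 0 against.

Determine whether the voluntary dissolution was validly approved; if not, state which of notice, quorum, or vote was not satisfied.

Notice: 22 days given; 20 required. Satisfied.
Quorum: 15% of 3,980 = 597; 598 present. Satisfied.
Vote: requires three-fifths of all members (3,980); 3/5 of 3980 = 2388, so 2,388 needed; 598 in favor. Not satisfied.

Invalid — vote requirement not satisfied.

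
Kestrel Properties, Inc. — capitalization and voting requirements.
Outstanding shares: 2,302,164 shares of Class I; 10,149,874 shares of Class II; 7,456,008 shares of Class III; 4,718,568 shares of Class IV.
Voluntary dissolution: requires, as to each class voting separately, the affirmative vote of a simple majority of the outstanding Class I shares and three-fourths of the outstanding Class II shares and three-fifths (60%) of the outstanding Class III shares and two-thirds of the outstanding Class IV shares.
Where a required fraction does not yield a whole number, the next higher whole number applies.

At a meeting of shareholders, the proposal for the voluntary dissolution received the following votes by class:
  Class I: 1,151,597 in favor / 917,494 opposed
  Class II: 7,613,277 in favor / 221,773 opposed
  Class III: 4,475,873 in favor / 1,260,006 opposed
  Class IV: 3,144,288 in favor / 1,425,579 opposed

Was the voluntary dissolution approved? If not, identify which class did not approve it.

Not approved — the Class IV shares did not give the required vote.

Class I: a majority of 2302164 is 1151083; 1,151,083 required, 1,151,597 in favor — approved.
Class II: 3/4 of 10149874 = 7612405.50, rounded up to 7612406; 7,612,406 required, 7,613,277 in favor — approved.
Class III: 3/5 of 7456008 = 4473604.80, rounded up to 4473605; 4,473,605 required, 4,475,873 in favor — approved.
Class IV: 2/3 of 4718568 = 3145712; 3,145,712 required, 3,144,288 in favor — not approved.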